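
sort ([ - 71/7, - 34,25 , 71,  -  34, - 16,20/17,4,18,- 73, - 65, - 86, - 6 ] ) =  [ - 86, - 73, - 65, - 34 ,-34, - 16,-71/7 , -6, 20/17,4,18, 25,71] 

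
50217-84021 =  - 33804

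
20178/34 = 593 + 8/17 = 593.47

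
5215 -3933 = 1282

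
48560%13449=8213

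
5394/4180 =1 + 607/2090 = 1.29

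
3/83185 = 3/83185 = 0.00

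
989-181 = 808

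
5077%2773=2304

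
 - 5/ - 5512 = 5/5512 = 0.00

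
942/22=471/11= 42.82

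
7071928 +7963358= 15035286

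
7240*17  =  123080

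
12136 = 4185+7951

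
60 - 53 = 7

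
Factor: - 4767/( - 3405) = 7/5 =5^( - 1)*7^1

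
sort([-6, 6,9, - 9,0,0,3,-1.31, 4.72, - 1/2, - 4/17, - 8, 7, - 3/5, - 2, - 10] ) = [ - 10, - 9, - 8, - 6, - 2,-1.31, - 3/5, - 1/2, - 4/17, 0,0,3,  4.72, 6, 7,9]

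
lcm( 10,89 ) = 890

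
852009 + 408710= 1260719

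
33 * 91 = 3003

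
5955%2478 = 999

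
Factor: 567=3^4*7^1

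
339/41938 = 339/41938 = 0.01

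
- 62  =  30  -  92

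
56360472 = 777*72536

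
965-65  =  900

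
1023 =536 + 487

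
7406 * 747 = 5532282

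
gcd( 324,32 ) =4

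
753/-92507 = - 753/92507  =  - 0.01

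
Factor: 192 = 2^6*3^1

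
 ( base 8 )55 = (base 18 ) 29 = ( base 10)45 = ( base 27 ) 1I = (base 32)1d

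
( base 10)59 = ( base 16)3B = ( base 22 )2f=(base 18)35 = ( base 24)2b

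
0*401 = 0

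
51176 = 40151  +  11025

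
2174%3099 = 2174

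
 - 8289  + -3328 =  - 11617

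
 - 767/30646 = -767/30646 = -0.03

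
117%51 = 15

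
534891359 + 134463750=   669355109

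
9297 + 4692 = 13989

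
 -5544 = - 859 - 4685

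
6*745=4470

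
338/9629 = 338/9629 = 0.04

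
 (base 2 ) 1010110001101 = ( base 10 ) 5517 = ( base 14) 2021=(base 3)21120100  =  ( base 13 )2685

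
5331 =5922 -591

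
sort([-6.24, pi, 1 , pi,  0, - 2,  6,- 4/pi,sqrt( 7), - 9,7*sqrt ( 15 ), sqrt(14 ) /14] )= [-9, - 6.24, - 2, -4/pi , 0, sqrt ( 14 ) /14, 1, sqrt(7 ),pi,pi , 6,7*sqrt( 15 ) ]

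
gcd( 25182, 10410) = 6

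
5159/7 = 737 = 737.00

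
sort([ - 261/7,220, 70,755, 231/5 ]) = [-261/7,231/5,70,220,755]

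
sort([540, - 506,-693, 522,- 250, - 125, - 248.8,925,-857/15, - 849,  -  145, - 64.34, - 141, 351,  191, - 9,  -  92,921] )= [ - 849, - 693, - 506,  -  250,  -  248.8, - 145, - 141, - 125, - 92, - 64.34,- 857/15,-9, 191, 351,522, 540, 921, 925 ] 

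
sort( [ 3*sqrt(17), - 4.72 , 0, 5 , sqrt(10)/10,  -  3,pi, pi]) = [ - 4.72, - 3 , 0 , sqrt( 10 ) /10,pi , pi , 5, 3*sqrt( 17 )] 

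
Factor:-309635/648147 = - 3^(-1)*5^1*19^(- 1 ) * 83^(-1 )*137^(-1)*61927^1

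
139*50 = 6950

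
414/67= 414/67  =  6.18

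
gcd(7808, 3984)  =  16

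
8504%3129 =2246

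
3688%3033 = 655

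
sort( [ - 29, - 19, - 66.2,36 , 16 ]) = [-66.2, - 29, - 19,16,36]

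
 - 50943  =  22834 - 73777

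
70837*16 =1133392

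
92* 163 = 14996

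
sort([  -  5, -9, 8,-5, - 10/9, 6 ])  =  [-9, -5, - 5, - 10/9, 6, 8 ] 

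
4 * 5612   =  22448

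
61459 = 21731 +39728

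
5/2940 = 1/588 = 0.00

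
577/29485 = 577/29485 = 0.02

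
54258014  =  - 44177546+98435560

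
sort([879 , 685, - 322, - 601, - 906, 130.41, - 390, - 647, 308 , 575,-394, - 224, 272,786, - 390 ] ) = [-906,- 647, - 601, - 394, - 390, - 390, - 322, - 224, 130.41,272,308,575, 685, 786, 879]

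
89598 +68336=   157934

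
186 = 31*6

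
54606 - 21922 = 32684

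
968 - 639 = 329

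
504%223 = 58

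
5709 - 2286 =3423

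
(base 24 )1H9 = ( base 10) 993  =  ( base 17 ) 377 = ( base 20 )29d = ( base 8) 1741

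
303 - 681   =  -378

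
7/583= 7/583 = 0.01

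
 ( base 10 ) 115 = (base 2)1110011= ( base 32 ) 3j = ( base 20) 5f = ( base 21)5A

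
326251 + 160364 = 486615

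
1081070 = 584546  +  496524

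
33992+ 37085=71077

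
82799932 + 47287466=130087398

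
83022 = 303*274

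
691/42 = 16+19/42 = 16.45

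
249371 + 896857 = 1146228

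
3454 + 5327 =8781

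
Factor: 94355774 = 2^1*3821^1 * 12347^1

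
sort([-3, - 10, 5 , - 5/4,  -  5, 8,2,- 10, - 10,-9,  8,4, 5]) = [ - 10,  -  10, -10,-9, - 5,  -  3,-5/4, 2, 4,  5, 5,8, 8] 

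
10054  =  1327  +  8727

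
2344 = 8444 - 6100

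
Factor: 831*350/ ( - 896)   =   - 2^( - 6 )*3^1*5^2 * 277^1 = -20775/64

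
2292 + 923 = 3215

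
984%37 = 22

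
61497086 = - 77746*( - 791)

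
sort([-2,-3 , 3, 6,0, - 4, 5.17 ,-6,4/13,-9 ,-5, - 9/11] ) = [-9 ,-6  ,-5,-4 ,-3,-2,-9/11,0,4/13 , 3,  5.17,6]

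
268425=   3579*75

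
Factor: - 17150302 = -2^1*13^1* 443^1*1489^1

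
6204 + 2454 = 8658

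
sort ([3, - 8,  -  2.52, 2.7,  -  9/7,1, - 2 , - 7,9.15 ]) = [ - 8, - 7 , - 2.52, -2, - 9/7,1,2.7,3,9.15 ] 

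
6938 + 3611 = 10549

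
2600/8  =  325= 325.00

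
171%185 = 171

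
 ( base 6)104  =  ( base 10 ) 40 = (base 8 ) 50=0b101000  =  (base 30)1A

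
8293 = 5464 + 2829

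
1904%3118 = 1904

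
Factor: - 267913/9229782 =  - 2^( - 1)*3^ (-1) * 19^( - 1) *80963^ ( - 1 )*267913^1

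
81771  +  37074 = 118845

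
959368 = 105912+853456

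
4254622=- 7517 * ( - 566 ) 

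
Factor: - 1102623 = -3^1*367541^1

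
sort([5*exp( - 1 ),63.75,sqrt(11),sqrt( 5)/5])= [ sqrt ( 5)/5,5*exp( - 1 ),sqrt( 11 ), 63.75 ] 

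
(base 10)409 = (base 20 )109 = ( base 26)fj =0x199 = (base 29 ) e3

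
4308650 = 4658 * 925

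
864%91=45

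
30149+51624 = 81773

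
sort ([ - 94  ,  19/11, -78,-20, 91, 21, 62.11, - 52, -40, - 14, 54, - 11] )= [-94, -78, - 52, - 40,-20, - 14 , - 11,19/11 , 21, 54, 62.11, 91 ] 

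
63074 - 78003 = -14929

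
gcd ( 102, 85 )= 17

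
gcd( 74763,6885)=81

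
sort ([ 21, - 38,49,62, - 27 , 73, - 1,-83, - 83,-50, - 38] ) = [-83,-83,-50, - 38,-38, - 27,-1,21,49, 62,73 ]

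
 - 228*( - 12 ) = 2736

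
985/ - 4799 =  - 985/4799 = - 0.21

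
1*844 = 844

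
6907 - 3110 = 3797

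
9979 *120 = 1197480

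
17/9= 1 + 8/9 = 1.89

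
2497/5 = 2497/5 = 499.40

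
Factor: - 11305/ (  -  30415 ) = 323/869 = 11^ ( - 1)*17^1*19^1  *  79^( - 1)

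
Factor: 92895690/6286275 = 6193046/419085=2^1*3^( - 2 )*5^( - 1 )*67^( - 1)*71^1*139^ (- 1)*43613^1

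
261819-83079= 178740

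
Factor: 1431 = 3^3* 53^1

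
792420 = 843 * 940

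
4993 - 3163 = 1830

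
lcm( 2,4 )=4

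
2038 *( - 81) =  - 165078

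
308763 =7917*39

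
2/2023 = 2/2023 = 0.00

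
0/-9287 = 0/1=-0.00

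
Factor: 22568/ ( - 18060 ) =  - 806/645 = - 2^1*3^( - 1)*5^(-1 )*13^1*31^1*  43^ ( - 1)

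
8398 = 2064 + 6334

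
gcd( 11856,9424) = 304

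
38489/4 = 38489/4 = 9622.25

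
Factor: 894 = 2^1  *  3^1*149^1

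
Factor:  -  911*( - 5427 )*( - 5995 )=-29639262015 = -3^4*5^1*11^1*67^1* 109^1*911^1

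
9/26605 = 9/26605 = 0.00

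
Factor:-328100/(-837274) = 164050/418637 = 2^1*5^2  *17^1*193^1*418637^(-1 ) 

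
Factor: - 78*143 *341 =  - 3803514 = - 2^1*3^1*11^2*13^2*31^1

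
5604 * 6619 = 37092876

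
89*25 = 2225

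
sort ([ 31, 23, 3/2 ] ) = [3/2,23 , 31]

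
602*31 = 18662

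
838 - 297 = 541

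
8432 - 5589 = 2843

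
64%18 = 10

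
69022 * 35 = 2415770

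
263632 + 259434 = 523066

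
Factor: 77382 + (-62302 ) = 2^3*5^1*13^1* 29^1= 15080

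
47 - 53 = -6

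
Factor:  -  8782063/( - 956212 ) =2^(-2 ) *197^1 *44579^1*239053^( - 1 )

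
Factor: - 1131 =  - 3^1*13^1 * 29^1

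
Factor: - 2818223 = -2818223^1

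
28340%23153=5187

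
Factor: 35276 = 2^2*8819^1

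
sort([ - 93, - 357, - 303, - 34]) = [ - 357, - 303, - 93 , - 34]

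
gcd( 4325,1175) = 25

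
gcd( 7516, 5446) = 2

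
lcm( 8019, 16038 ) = 16038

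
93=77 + 16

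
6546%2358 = 1830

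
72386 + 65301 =137687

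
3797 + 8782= 12579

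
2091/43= 48+27/43 = 48.63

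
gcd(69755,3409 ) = 7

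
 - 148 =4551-4699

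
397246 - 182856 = 214390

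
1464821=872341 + 592480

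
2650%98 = 4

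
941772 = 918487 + 23285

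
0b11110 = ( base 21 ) 19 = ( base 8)36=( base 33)u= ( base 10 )30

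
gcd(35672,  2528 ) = 8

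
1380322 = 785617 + 594705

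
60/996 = 5/83 = 0.06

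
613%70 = 53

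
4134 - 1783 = 2351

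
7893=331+7562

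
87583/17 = 87583/17 = 5151.94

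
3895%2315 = 1580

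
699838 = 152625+547213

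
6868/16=1717/4 =429.25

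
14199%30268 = 14199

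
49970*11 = 549670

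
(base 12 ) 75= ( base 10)89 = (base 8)131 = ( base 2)1011001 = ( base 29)32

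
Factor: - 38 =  - 2^1*19^1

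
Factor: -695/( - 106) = 2^( - 1 )*5^1*53^( - 1 )*139^1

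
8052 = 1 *8052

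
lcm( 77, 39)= 3003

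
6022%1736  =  814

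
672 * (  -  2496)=  -  1677312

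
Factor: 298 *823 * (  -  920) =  - 2^4*5^1 * 23^1*149^1 * 823^1 = - 225633680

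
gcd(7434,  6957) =9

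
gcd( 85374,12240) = 306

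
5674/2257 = 5674/2257=2.51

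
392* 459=179928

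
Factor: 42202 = 2^1 *21101^1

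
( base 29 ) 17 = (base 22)1E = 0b100100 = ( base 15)26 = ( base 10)36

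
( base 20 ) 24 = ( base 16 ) 2C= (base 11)40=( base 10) 44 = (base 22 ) 20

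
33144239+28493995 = 61638234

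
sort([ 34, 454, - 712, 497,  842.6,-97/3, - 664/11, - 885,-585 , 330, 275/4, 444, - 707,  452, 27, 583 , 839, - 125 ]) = [ - 885, -712, - 707,- 585, - 125,  -  664/11, -97/3, 27, 34, 275/4, 330, 444,452,454, 497,583,839,842.6]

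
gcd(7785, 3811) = 1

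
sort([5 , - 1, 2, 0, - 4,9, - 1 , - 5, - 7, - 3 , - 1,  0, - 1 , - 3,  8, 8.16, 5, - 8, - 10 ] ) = [ - 10, - 8,-7,- 5,-4, - 3, - 3, - 1, - 1, - 1, - 1, 0, 0, 2,5, 5, 8,8.16, 9]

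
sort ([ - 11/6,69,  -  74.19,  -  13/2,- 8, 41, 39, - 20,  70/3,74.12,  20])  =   [-74.19,-20,-8, - 13/2,-11/6 , 20,70/3, 39 , 41,69,74.12 ] 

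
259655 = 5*51931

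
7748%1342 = 1038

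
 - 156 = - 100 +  - 56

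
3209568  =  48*66866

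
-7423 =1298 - 8721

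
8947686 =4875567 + 4072119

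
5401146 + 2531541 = 7932687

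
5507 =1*5507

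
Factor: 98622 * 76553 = 7549809966=2^1*3^2*37^1 * 2069^1* 5479^1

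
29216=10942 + 18274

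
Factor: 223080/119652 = 2^1* 5^1*11^1*59^( - 1) = 110/59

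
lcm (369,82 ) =738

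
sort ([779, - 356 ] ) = [  -  356,779 ] 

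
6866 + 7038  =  13904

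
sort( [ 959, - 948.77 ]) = [ - 948.77, 959] 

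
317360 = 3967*80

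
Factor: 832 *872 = 725504 = 2^9*13^1 * 109^1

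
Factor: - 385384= - 2^3*67^1* 719^1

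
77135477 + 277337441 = 354472918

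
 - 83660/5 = -16732 = - 16732.00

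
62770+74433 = 137203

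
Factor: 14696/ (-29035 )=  - 2^3*5^( - 1 )* 11^1*167^1*5807^ ( - 1 ) 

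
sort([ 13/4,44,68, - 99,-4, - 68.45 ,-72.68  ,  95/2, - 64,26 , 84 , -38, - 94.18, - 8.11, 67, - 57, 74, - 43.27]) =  [ - 99, - 94.18, - 72.68, - 68.45,  -  64 ,- 57,-43.27, - 38,-8.11, - 4,13/4, 26,  44,95/2,67,68, 74 , 84 ] 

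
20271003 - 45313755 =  - 25042752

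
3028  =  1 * 3028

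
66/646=33/323 = 0.10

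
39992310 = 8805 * 4542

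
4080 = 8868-4788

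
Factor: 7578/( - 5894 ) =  - 3^2*7^( - 1)=- 9/7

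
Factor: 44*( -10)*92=- 2^5* 5^1*11^1 * 23^1= -40480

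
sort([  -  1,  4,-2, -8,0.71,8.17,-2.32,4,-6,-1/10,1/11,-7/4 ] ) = [ - 8 , - 6,  -  2.32, - 2 , - 7/4,- 1,-1/10,1/11, 0.71, 4,4,8.17 ] 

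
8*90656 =725248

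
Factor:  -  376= - 2^3 *47^1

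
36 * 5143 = 185148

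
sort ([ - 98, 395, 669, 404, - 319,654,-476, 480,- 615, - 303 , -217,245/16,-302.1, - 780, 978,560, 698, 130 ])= [ - 780, - 615,-476, - 319, - 303, - 302.1, - 217,-98,245/16,130, 395, 404, 480 , 560, 654, 669, 698,978 ] 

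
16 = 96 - 80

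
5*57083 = 285415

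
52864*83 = 4387712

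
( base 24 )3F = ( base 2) 1010111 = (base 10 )87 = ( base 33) 2L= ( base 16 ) 57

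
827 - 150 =677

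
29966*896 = 26849536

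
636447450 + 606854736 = 1243302186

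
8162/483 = 1166/69 = 16.90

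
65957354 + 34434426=100391780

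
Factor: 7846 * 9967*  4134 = 2^2*3^1*13^1*53^1*3923^1 * 9967^1 = 323283272988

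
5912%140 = 32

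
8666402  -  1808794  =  6857608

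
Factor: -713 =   -  23^1*31^1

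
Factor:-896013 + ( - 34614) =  - 3^2 * 53^1*1951^1  =  - 930627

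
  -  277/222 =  - 2 + 167/222 = - 1.25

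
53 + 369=422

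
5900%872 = 668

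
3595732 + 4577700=8173432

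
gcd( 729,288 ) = 9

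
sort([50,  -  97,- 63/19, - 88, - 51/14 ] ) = [ - 97, - 88, - 51/14, - 63/19,50] 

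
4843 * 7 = 33901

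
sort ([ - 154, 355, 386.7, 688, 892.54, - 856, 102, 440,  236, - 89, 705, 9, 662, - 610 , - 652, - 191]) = [-856,- 652, - 610, -191, - 154, - 89,9, 102, 236, 355, 386.7, 440, 662, 688,705, 892.54 ]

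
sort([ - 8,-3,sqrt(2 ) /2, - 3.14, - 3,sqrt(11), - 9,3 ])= [ - 9, - 8, - 3.14,-3, - 3,sqrt( 2)/2,3, sqrt(11)]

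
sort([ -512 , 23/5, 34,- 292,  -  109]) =[ - 512, - 292, - 109,23/5,34 ] 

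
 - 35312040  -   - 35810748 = 498708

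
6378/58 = 3189/29= 109.97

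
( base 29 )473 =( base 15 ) 10D0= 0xDF2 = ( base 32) 3fi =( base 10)3570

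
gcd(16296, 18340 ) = 28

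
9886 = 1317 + 8569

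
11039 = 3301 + 7738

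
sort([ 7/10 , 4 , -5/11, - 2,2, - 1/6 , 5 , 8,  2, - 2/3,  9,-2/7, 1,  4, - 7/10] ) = [ - 2 , - 7/10 , - 2/3 ,  -  5/11, - 2/7, - 1/6,  7/10 , 1,2,2 , 4,4,5, 8, 9 ] 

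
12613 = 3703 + 8910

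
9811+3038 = 12849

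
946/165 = 5 + 11/15 = 5.73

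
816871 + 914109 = 1730980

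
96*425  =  40800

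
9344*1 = 9344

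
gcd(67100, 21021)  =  11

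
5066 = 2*2533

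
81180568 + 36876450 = 118057018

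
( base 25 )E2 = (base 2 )101100000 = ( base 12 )254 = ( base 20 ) HC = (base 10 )352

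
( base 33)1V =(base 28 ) 28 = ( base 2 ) 1000000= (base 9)71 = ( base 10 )64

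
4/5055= 4/5055 = 0.00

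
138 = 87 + 51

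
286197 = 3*95399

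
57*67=3819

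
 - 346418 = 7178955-7525373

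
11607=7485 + 4122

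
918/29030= 459/14515 = 0.03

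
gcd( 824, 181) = 1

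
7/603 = 7/603 = 0.01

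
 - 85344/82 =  - 1041 + 9/41=- 1040.78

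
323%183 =140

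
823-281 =542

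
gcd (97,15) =1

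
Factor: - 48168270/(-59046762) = 8028045/9841127 = 3^3 * 5^1* 59467^1*9841127^( - 1) 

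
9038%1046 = 670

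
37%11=4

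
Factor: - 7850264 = -2^3*981283^1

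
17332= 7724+9608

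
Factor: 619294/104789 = 2^1 * 13^1*23819^1*104789^( - 1)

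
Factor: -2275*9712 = -2^4*5^2*7^1*13^1*607^1= - 22094800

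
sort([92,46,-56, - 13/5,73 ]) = [ - 56, -13/5, 46,73,92 ] 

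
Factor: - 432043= -432043^1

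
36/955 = 36/955 = 0.04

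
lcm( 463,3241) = 3241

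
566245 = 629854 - 63609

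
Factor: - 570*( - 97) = 55290 =2^1*3^1*5^1 * 19^1*97^1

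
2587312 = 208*12439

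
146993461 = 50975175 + 96018286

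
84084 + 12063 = 96147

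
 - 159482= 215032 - 374514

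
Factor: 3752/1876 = 2^1= 2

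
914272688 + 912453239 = 1826725927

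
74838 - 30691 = 44147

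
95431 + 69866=165297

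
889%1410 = 889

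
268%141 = 127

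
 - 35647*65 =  - 2317055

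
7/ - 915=- 1 + 908/915 = - 0.01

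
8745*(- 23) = - 201135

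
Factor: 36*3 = 108 = 2^2*3^3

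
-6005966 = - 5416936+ - 589030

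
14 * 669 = 9366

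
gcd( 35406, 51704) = 562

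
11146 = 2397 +8749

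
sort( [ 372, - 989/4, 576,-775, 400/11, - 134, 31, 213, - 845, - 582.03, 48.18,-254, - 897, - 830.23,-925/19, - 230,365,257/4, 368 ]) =[-897, - 845, - 830.23, - 775, - 582.03,-254, - 989/4, - 230,- 134, - 925/19,31 , 400/11,48.18, 257/4,213, 365  ,  368, 372,  576 ] 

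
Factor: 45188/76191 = 2^2  *  3^( - 1)*11^1*13^1*79^1*109^(  -  1)*233^ ( - 1)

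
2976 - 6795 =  - 3819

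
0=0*1696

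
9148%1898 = 1556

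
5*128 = 640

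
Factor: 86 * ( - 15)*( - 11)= 2^1*3^1  *5^1 * 11^1*43^1 = 14190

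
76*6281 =477356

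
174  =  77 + 97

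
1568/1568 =1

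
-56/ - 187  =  56/187 = 0.30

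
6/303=2/101 = 0.02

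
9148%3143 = 2862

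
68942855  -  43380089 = 25562766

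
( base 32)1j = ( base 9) 56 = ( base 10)51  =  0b110011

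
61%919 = 61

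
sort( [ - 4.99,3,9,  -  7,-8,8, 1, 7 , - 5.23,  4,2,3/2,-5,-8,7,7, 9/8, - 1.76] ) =[  -  8, - 8,-7,-5.23 , - 5, - 4.99, - 1.76,1, 9/8,3/2, 2, 3,4, 7,  7, 7,  8,9 ]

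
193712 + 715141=908853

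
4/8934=2/4467 = 0.00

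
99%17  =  14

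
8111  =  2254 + 5857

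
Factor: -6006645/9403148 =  - 2^( - 2 )*3^2*5^1*199^( - 1)*11813^( - 1)*133481^1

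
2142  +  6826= 8968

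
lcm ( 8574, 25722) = 25722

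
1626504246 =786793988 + 839710258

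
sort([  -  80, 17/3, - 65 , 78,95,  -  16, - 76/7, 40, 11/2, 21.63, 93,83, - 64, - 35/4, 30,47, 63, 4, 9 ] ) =[  -  80, - 65,-64,-16, - 76/7,-35/4, 4,11/2,17/3, 9,21.63, 30, 40, 47, 63, 78, 83, 93,95]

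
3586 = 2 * 1793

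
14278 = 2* 7139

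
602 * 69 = 41538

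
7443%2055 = 1278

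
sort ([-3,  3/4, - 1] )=[-3, - 1 , 3/4]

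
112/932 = 28/233= 0.12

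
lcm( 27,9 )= 27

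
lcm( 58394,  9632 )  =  934304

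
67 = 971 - 904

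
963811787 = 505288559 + 458523228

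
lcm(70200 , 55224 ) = 4141800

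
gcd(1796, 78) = 2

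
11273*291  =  3280443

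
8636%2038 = 484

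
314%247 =67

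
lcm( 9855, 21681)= 108405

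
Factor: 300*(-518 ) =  - 2^3  *3^1 * 5^2*7^1*37^1 = - 155400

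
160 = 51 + 109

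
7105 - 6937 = 168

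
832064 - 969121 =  - 137057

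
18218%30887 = 18218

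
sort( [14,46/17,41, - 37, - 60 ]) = [  -  60, - 37,46/17, 14, 41]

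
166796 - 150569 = 16227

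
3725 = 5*745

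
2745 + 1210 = 3955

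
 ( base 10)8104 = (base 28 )A9C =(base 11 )60A8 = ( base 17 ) 1b0c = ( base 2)1111110101000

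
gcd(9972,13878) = 18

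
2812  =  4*703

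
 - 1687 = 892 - 2579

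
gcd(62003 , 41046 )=1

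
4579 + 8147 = 12726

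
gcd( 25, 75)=25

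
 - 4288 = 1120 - 5408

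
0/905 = 0=0.00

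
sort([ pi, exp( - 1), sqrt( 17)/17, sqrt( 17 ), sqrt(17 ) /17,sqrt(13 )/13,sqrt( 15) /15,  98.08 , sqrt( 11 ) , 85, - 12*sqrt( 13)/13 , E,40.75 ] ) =[-12*sqrt( 13 ) /13,  sqrt( 17 ) /17,sqrt( 17 )/17, sqrt( 15)/15, sqrt( 13)/13,  exp( - 1),E, pi,sqrt( 11), sqrt(17),40.75,  85 , 98.08]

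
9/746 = 9/746 = 0.01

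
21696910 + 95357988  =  117054898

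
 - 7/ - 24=7/24 =0.29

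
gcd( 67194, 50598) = 18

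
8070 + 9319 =17389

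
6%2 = 0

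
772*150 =115800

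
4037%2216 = 1821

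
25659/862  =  29 + 661/862=29.77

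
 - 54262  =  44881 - 99143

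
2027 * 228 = 462156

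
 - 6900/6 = -1150 = - 1150.00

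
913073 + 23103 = 936176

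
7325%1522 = 1237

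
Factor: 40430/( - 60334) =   -  65/97 =- 5^1*13^1*97^( - 1 ) 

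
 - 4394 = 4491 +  - 8885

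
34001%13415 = 7171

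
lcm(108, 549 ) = 6588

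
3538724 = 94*37646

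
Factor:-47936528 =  - 2^4*2996033^1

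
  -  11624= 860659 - 872283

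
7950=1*7950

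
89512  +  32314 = 121826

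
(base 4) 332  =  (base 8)76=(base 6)142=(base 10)62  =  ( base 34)1s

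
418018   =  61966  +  356052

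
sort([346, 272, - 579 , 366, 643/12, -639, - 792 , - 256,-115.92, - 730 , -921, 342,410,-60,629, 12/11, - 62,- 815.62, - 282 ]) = [ - 921, - 815.62,  -  792,  -  730,  -  639,  -  579, - 282, - 256, - 115.92,-62, - 60,12/11,643/12, 272,342,346,366,410,629 ]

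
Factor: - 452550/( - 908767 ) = 2^1*  3^1*5^2*7^1*83^( - 1)*431^1 * 10949^( - 1)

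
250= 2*125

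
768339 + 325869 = 1094208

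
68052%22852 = 22348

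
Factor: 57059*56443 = 3220581137 = 56443^1*57059^1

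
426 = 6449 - 6023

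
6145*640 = 3932800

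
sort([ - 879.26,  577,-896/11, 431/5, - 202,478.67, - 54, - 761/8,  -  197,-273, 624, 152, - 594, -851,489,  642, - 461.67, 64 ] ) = [  -  879.26,-851,  -  594,-461.67,-273, - 202, - 197, -761/8, - 896/11,- 54,64, 431/5,152,478.67, 489, 577 , 624 , 642] 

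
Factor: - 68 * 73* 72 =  - 357408 = -2^5*  3^2*17^1*73^1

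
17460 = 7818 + 9642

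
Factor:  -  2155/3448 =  - 5/8 = - 2^(  -  3)*5^1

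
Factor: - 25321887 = -3^2*41^1*163^1* 421^1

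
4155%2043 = 69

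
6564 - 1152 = 5412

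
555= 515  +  40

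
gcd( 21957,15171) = 39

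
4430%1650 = 1130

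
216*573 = 123768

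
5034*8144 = 40996896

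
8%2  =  0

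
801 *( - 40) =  - 32040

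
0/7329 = 0  =  0.00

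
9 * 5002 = 45018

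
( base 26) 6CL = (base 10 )4389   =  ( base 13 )1CC8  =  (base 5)120024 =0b1000100100101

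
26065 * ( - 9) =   -  234585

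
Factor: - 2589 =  - 3^1*863^1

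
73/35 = 73/35 = 2.09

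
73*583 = 42559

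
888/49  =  18+6/49 = 18.12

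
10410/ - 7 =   -  1488  +  6/7 = - 1487.14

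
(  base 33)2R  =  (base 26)3f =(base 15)63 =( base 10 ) 93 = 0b1011101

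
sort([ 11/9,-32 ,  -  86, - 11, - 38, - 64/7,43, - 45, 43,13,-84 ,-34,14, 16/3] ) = [-86, - 84,  -  45,-38, - 34, - 32 ,-11,- 64/7, 11/9, 16/3 , 13, 14,43,43]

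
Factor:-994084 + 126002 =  - 868082 = - 2^1 * 241^1*1801^1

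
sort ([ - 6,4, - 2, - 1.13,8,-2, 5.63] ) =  [ - 6,-2, - 2,-1.13,  4,5.63,8]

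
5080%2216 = 648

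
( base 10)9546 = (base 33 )8p9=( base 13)4464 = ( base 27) d2f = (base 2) 10010101001010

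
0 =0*75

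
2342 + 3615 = 5957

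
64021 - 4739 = 59282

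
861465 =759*1135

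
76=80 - 4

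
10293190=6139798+4153392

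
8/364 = 2/91 = 0.02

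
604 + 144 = 748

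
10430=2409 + 8021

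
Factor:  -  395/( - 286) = 2^( - 1)*5^1*11^(-1)*13^( - 1) * 79^1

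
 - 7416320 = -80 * 92704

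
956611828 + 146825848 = 1103437676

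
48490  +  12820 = 61310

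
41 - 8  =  33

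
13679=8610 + 5069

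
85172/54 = 42586/27 = 1577.26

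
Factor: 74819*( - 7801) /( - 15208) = 583663019/15208= 2^( - 3)*23^1*29^1 * 269^1 * 1901^ (-1 ) * 3253^1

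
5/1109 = 5/1109 = 0.00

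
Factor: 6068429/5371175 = 5^(  -  2 ) * 19^1*181^ ( - 1) * 1187^( - 1) * 319391^1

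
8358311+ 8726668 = 17084979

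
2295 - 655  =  1640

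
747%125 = 122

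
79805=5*15961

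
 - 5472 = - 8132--2660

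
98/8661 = 98/8661 =0.01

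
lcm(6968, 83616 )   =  83616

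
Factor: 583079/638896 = 2^( - 4) * 7^1*31^1*73^( - 1 )*  547^ (-1)*  2687^1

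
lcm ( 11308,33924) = 33924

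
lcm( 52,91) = 364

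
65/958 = 65/958 = 0.07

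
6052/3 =2017 + 1/3 = 2017.33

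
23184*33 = 765072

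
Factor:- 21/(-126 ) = 2^ (-1) * 3^( - 1 ) =1/6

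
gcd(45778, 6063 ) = 47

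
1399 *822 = 1149978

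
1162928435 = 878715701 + 284212734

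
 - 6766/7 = - 6766/7 = - 966.57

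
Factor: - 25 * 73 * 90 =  - 2^1 * 3^2 * 5^3*73^1 = -164250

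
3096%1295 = 506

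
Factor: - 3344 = -2^4*11^1*19^1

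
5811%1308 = 579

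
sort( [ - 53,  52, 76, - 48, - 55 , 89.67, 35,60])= [ - 55,-53, - 48,  35,52 , 60, 76, 89.67] 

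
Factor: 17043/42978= 23/58 = 2^( - 1)*23^1 * 29^(-1)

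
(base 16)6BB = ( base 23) 35L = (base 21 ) 3j1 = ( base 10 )1723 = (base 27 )29m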